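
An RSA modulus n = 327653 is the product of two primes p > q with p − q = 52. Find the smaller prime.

547

Since p = q + 52, we have 327653 = q(q + 52), so q² + 52q − 327653 = 0.
Discriminant: 52² + 4·327653 = 2704 + 1310612 = 1313316; √1313316 = 1146.
q = (−52 + 1146)/2 = 547, and p = q + 52 = 599.
Check: 547 · 599 = 327653.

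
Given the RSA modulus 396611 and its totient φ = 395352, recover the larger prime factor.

647

φ(n) = (p−1)(q−1) = n − (p+q) + 1, so p + q = 396611 − 395352 + 1 = 1260.
p and q are the roots of t² − 1260t + 396611 = 0.
Discriminant: 1260² − 4·396611 = 1587600 − 1586444 = 1156; √1156 = 34.
q = (1260 − 34)/2 = 613, p = (1260 + 34)/2 = 647.
Check: 613 · 647 = 396611.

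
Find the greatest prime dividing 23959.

23959 = 13 · 1843
1843 = 19 · 97
97 is prime.
So 23959 = 13 · 19 · 97; the largest prime factor is 97.

97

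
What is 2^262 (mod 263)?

1

2^1 ≡ 2 (mod 263)
2^2 ≡ 2^2 = 4 ≡ 4 (mod 263)
2^4 ≡ 4^2 = 16 ≡ 16 (mod 263)
2^8 ≡ 16^2 = 256 ≡ 256 (mod 263)
2^16 ≡ 256^2 = 65536 ≡ 49 (mod 263)
2^32 ≡ 49^2 = 2401 ≡ 34 (mod 263)
2^64 ≡ 34^2 = 1156 ≡ 104 (mod 263)
2^128 ≡ 104^2 = 10816 ≡ 33 (mod 263)
2^256 ≡ 33^2 = 1089 ≡ 37 (mod 263)
262 = 256 + 4 + 2 in binary powers of 2.
So 2^262 ≡ 37 · 16 · 4 ≡ 1 (mod 263).
Since the result is 1, base 2 gives no evidence that 263 is composite.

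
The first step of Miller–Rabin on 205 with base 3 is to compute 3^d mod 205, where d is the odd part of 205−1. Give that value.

27

205 − 1 = 204 = 2^2 · 51, so d = 51.
3^1 ≡ 3 (mod 205)
3^2 ≡ 3^2 = 9 ≡ 9 (mod 205)
3^4 ≡ 9^2 = 81 ≡ 81 (mod 205)
3^8 ≡ 81^2 = 6561 ≡ 1 (mod 205)
3^16 ≡ 1^2 = 1 ≡ 1 (mod 205)
3^32 ≡ 1^2 = 1 ≡ 1 (mod 205)
51 = 32 + 16 + 2 + 1 in binary powers of 2.
So 3^51 ≡ 1 · 1 · 9 · 3 ≡ 27 (mod 205).
Squaring chain: 27 → 114; never reaches −1, so base 3 is a Miller–Rabin witness that 205 is composite.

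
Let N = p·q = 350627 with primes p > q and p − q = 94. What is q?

Since p = q + 94, we have 350627 = q(q + 94), so q² + 94q − 350627 = 0.
Discriminant: 94² + 4·350627 = 8836 + 1402508 = 1411344; √1411344 = 1188.
q = (−94 + 1188)/2 = 547, and p = q + 94 = 641.
Check: 547 · 641 = 350627.

547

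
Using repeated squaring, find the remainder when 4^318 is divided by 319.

284

4^1 ≡ 4 (mod 319)
4^2 ≡ 4^2 = 16 ≡ 16 (mod 319)
4^4 ≡ 16^2 = 256 ≡ 256 (mod 319)
4^8 ≡ 256^2 = 65536 ≡ 141 (mod 319)
4^16 ≡ 141^2 = 19881 ≡ 103 (mod 319)
4^32 ≡ 103^2 = 10609 ≡ 82 (mod 319)
4^64 ≡ 82^2 = 6724 ≡ 25 (mod 319)
4^128 ≡ 25^2 = 625 ≡ 306 (mod 319)
4^256 ≡ 306^2 = 93636 ≡ 169 (mod 319)
318 = 256 + 32 + 16 + 8 + 4 + 2 in binary powers of 2.
So 4^318 ≡ 169 · 82 · 103 · 141 · 256 · 16 ≡ 284 (mod 319).
Since 284 ≠ 1, base 4 is a Fermat witness: 319 is composite.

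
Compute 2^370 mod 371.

170

2^1 ≡ 2 (mod 371)
2^2 ≡ 2^2 = 4 ≡ 4 (mod 371)
2^4 ≡ 4^2 = 16 ≡ 16 (mod 371)
2^8 ≡ 16^2 = 256 ≡ 256 (mod 371)
2^16 ≡ 256^2 = 65536 ≡ 240 (mod 371)
2^32 ≡ 240^2 = 57600 ≡ 95 (mod 371)
2^64 ≡ 95^2 = 9025 ≡ 121 (mod 371)
2^128 ≡ 121^2 = 14641 ≡ 172 (mod 371)
2^256 ≡ 172^2 = 29584 ≡ 275 (mod 371)
370 = 256 + 64 + 32 + 16 + 2 in binary powers of 2.
So 2^370 ≡ 275 · 121 · 95 · 240 · 4 ≡ 170 (mod 371).
Since 170 ≠ 1, base 2 is a Fermat witness: 371 is composite.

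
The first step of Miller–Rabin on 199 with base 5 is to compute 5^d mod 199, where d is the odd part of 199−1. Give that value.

1

199 − 1 = 198 = 2^1 · 99, so d = 99.
5^1 ≡ 5 (mod 199)
5^2 ≡ 5^2 = 25 ≡ 25 (mod 199)
5^4 ≡ 25^2 = 625 ≡ 28 (mod 199)
5^8 ≡ 28^2 = 784 ≡ 187 (mod 199)
5^16 ≡ 187^2 = 34969 ≡ 144 (mod 199)
5^32 ≡ 144^2 = 20736 ≡ 40 (mod 199)
5^64 ≡ 40^2 = 1600 ≡ 8 (mod 199)
99 = 64 + 32 + 2 + 1 in binary powers of 2.
So 5^99 ≡ 8 · 40 · 25 · 5 ≡ 1 (mod 199).
Since 5^d ≡ 1 (mod 199), base 5 does not prove 199 composite.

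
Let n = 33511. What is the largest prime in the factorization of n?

33511 = 23 · 1457
1457 = 31 · 47
47 is prime.
So 33511 = 23 · 31 · 47; the largest prime factor is 47.

47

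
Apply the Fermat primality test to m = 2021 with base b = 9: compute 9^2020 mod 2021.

9^1 ≡ 9 (mod 2021)
9^2 ≡ 9^2 = 81 ≡ 81 (mod 2021)
9^4 ≡ 81^2 = 6561 ≡ 498 (mod 2021)
9^8 ≡ 498^2 = 248004 ≡ 1442 (mod 2021)
9^16 ≡ 1442^2 = 2079364 ≡ 1776 (mod 2021)
9^32 ≡ 1776^2 = 3154176 ≡ 1416 (mod 2021)
9^64 ≡ 1416^2 = 2005056 ≡ 224 (mod 2021)
9^128 ≡ 224^2 = 50176 ≡ 1672 (mod 2021)
9^256 ≡ 1672^2 = 2795584 ≡ 541 (mod 2021)
9^512 ≡ 541^2 = 292681 ≡ 1657 (mod 2021)
9^1024 ≡ 1657^2 = 2745649 ≡ 1131 (mod 2021)
2020 = 1024 + 512 + 256 + 128 + 64 + 32 + 4 in binary powers of 2.
So 9^2020 ≡ 1131 · 1657 · 541 · 1672 · 224 · 1416 · 498 ≡ 1358 (mod 2021).
Since 1358 ≠ 1, base 9 is a Fermat witness: 2021 is composite.

1358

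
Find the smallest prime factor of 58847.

83

58847 is odd.
Digit sum 32, not divisible by 3.
Ends in 7: not divisible by 5.
7: 58847 = 7·8406 + 5
11: 58847 = 11·5349 + 8
13: 58847 = 13·4526 + 9
17: 58847 = 17·3461 + 10
19: 58847 = 19·3097 + 4
23: 58847 = 23·2558 + 13
29: 58847 = 29·2029 + 6
31: 58847 = 31·1898 + 9
37: 58847 = 37·1590 + 17
41: 58847 = 41·1435 + 12
43: 58847 = 43·1368 + 23
47: 58847 = 47·1252 + 3
53: 58847 = 53·1110 + 17
59: 58847 = 59·997 + 24
61: 58847 = 61·964 + 43
67: 58847 = 67·878 + 21
71: 58847 = 71·828 + 59
73: 58847 = 73·806 + 9
79: 58847 = 79·744 + 71
83: 58847 = 83·709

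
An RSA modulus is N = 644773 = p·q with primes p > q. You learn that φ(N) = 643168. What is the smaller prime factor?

φ(n) = (p−1)(q−1) = n − (p+q) + 1, so p + q = 644773 − 643168 + 1 = 1606.
p and q are the roots of t² − 1606t + 644773 = 0.
Discriminant: 1606² − 4·644773 = 2579236 − 2579092 = 144; √144 = 12.
q = (1606 − 12)/2 = 797, p = (1606 + 12)/2 = 809.
Check: 797 · 809 = 644773.

797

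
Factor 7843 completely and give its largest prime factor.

31

7843 = 11 · 713
713 = 23 · 31
31 is prime.
So 7843 = 11 · 23 · 31; the largest prime factor is 31.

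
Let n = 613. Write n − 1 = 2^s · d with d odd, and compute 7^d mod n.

613 − 1 = 612 = 2^2 · 153, so d = 153.
7^1 ≡ 7 (mod 613)
7^2 ≡ 7^2 = 49 ≡ 49 (mod 613)
7^4 ≡ 49^2 = 2401 ≡ 562 (mod 613)
7^8 ≡ 562^2 = 315844 ≡ 149 (mod 613)
7^16 ≡ 149^2 = 22201 ≡ 133 (mod 613)
7^32 ≡ 133^2 = 17689 ≡ 525 (mod 613)
7^64 ≡ 525^2 = 275625 ≡ 388 (mod 613)
7^128 ≡ 388^2 = 150544 ≡ 359 (mod 613)
153 = 128 + 16 + 8 + 1 in binary powers of 2.
So 7^153 ≡ 359 · 133 · 149 · 7 ≡ 1 (mod 613).
Since 7^d ≡ 1 (mod 613), base 7 does not prove 613 composite.

1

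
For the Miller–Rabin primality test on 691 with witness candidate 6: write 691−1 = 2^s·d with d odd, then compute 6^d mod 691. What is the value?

691 − 1 = 690 = 2^1 · 345, so d = 345.
6^1 ≡ 6 (mod 691)
6^2 ≡ 6^2 = 36 ≡ 36 (mod 691)
6^4 ≡ 36^2 = 1296 ≡ 605 (mod 691)
6^8 ≡ 605^2 = 366025 ≡ 486 (mod 691)
6^16 ≡ 486^2 = 236196 ≡ 565 (mod 691)
6^32 ≡ 565^2 = 319225 ≡ 674 (mod 691)
6^64 ≡ 674^2 = 454276 ≡ 289 (mod 691)
6^128 ≡ 289^2 = 83521 ≡ 601 (mod 691)
6^256 ≡ 601^2 = 361201 ≡ 499 (mod 691)
345 = 256 + 64 + 16 + 8 + 1 in binary powers of 2.
So 6^345 ≡ 499 · 289 · 565 · 486 · 6 ≡ 1 (mod 691).
Since 6^d ≡ 1 (mod 691), base 6 does not prove 691 composite.

1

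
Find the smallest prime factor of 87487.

87487 is odd.
Digit sum 34, not divisible by 3.
Ends in 7: not divisible by 5.
7: 87487 = 7·12498 + 1
11: 87487 = 11·7953 + 4
13: 87487 = 13·6729 + 10
17: 87487 = 17·5146 + 5
19: 87487 = 19·4604 + 11
23: 87487 = 23·3803 + 18
29: 87487 = 29·3016 + 23
31: 87487 = 31·2822 + 5
37: 87487 = 37·2364 + 19
41: 87487 = 41·2133 + 34
43: 87487 = 43·2034 + 25
47: 87487 = 47·1861 + 20
53: 87487 = 53·1650 + 37
59: 87487 = 59·1482 + 49
61: 87487 = 61·1434 + 13
67: 87487 = 67·1305 + 52
71: 87487 = 71·1232 + 15
73: 87487 = 73·1198 + 33
79: 87487 = 79·1107 + 34
83: 87487 = 83·1054 + 5
89: 87487 = 89·983

89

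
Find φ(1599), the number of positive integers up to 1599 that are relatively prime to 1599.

960

Factor: 1599 = 3 · 13 · 41.
φ(1599) = (3−1) · (13−1) · (41−1) = 2 · 12 · 40 = 960.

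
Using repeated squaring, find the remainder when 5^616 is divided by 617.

5^1 ≡ 5 (mod 617)
5^2 ≡ 5^2 = 25 ≡ 25 (mod 617)
5^4 ≡ 25^2 = 625 ≡ 8 (mod 617)
5^8 ≡ 8^2 = 64 ≡ 64 (mod 617)
5^16 ≡ 64^2 = 4096 ≡ 394 (mod 617)
5^32 ≡ 394^2 = 155236 ≡ 369 (mod 617)
5^64 ≡ 369^2 = 136161 ≡ 421 (mod 617)
5^128 ≡ 421^2 = 177241 ≡ 162 (mod 617)
5^256 ≡ 162^2 = 26244 ≡ 330 (mod 617)
5^512 ≡ 330^2 = 108900 ≡ 308 (mod 617)
616 = 512 + 64 + 32 + 8 in binary powers of 2.
So 5^616 ≡ 308 · 421 · 369 · 64 ≡ 1 (mod 617).
Since the result is 1, base 5 gives no evidence that 617 is composite.

1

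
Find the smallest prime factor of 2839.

2839 is odd.
Digit sum 22, not divisible by 3.
Ends in 9: not divisible by 5.
7: 2839 = 7·405 + 4
11: 2839 = 11·258 + 1
13: 2839 = 13·218 + 5
17: 2839 = 17·167

17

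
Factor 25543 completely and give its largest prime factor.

25543 = 7 · 3649
3649 = 41 · 89
89 is prime.
So 25543 = 7 · 41 · 89; the largest prime factor is 89.

89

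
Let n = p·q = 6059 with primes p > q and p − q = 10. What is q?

Since p = q + 10, we have 6059 = q(q + 10), so q² + 10q − 6059 = 0.
Discriminant: 10² + 4·6059 = 100 + 24236 = 24336; √24336 = 156.
q = (−10 + 156)/2 = 73, and p = q + 10 = 83.
Check: 73 · 83 = 6059.

73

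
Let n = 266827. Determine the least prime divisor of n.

11

266827 is odd.
Digit sum 31, not divisible by 3.
Ends in 7: not divisible by 5.
7: 266827 = 7·38118 + 1
11: 266827 = 11·24257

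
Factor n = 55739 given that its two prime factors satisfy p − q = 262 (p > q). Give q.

Since p = q + 262, we have 55739 = q(q + 262), so q² + 262q − 55739 = 0.
Discriminant: 262² + 4·55739 = 68644 + 222956 = 291600; √291600 = 540.
q = (−262 + 540)/2 = 139, and p = q + 262 = 401.
Check: 139 · 401 = 55739.

139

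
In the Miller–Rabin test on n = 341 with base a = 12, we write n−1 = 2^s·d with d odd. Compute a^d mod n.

341 − 1 = 340 = 2^2 · 85, so d = 85.
12^1 ≡ 12 (mod 341)
12^2 ≡ 12^2 = 144 ≡ 144 (mod 341)
12^4 ≡ 144^2 = 20736 ≡ 276 (mod 341)
12^8 ≡ 276^2 = 76176 ≡ 133 (mod 341)
12^16 ≡ 133^2 = 17689 ≡ 298 (mod 341)
12^32 ≡ 298^2 = 88804 ≡ 144 (mod 341)
12^64 ≡ 144^2 = 20736 ≡ 276 (mod 341)
85 = 64 + 16 + 4 + 1 in binary powers of 2.
So 12^85 ≡ 276 · 298 · 276 · 12 ≡ 254 (mod 341).
Squaring chain: 254 → 67; never reaches −1, so base 12 is a Miller–Rabin witness that 341 is composite.

254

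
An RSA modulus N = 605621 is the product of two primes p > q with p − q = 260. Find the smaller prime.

Since p = q + 260, we have 605621 = q(q + 260), so q² + 260q − 605621 = 0.
Discriminant: 260² + 4·605621 = 67600 + 2422484 = 2490084; √2490084 = 1578.
q = (−260 + 1578)/2 = 659, and p = q + 260 = 919.
Check: 659 · 919 = 605621.

659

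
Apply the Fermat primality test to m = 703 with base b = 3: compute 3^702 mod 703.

3^1 ≡ 3 (mod 703)
3^2 ≡ 3^2 = 9 ≡ 9 (mod 703)
3^4 ≡ 9^2 = 81 ≡ 81 (mod 703)
3^8 ≡ 81^2 = 6561 ≡ 234 (mod 703)
3^16 ≡ 234^2 = 54756 ≡ 625 (mod 703)
3^32 ≡ 625^2 = 390625 ≡ 460 (mod 703)
3^64 ≡ 460^2 = 211600 ≡ 700 (mod 703)
3^128 ≡ 700^2 = 490000 ≡ 9 (mod 703)
3^256 ≡ 9^2 = 81 ≡ 81 (mod 703)
3^512 ≡ 81^2 = 6561 ≡ 234 (mod 703)
702 = 512 + 128 + 32 + 16 + 8 + 4 + 2 in binary powers of 2.
So 3^702 ≡ 234 · 9 · 460 · 625 · 234 · 81 · 9 ≡ 1 (mod 703).
Since the result is 1, base 3 gives no evidence that 703 is composite.

1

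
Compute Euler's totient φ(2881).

Factor: 2881 = 43 · 67.
φ(2881) = (43−1) · (67−1) = 42 · 66 = 2772.

2772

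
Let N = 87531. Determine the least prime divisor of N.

87531 is odd.
Digit sum 24, divisible by 3.

3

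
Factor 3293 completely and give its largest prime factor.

89

3293 = 37 · 89
89 is prime.
So 3293 = 37 · 89; the largest prime factor is 89.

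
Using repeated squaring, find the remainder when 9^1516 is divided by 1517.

9^1 ≡ 9 (mod 1517)
9^2 ≡ 9^2 = 81 ≡ 81 (mod 1517)
9^4 ≡ 81^2 = 6561 ≡ 493 (mod 1517)
9^8 ≡ 493^2 = 243049 ≡ 329 (mod 1517)
9^16 ≡ 329^2 = 108241 ≡ 534 (mod 1517)
9^32 ≡ 534^2 = 285156 ≡ 1477 (mod 1517)
9^64 ≡ 1477^2 = 2181529 ≡ 83 (mod 1517)
9^128 ≡ 83^2 = 6889 ≡ 821 (mod 1517)
9^256 ≡ 821^2 = 674041 ≡ 493 (mod 1517)
9^512 ≡ 493^2 = 243049 ≡ 329 (mod 1517)
9^1024 ≡ 329^2 = 108241 ≡ 534 (mod 1517)
1516 = 1024 + 256 + 128 + 64 + 32 + 8 + 4 in binary powers of 2.
So 9^1516 ≡ 534 · 493 · 821 · 83 · 1477 · 329 · 493 ≡ 493 (mod 1517).
Since 493 ≠ 1, base 9 is a Fermat witness: 1517 is composite.

493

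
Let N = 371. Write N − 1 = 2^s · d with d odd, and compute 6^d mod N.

371 − 1 = 370 = 2^1 · 185, so d = 185.
6^1 ≡ 6 (mod 371)
6^2 ≡ 6^2 = 36 ≡ 36 (mod 371)
6^4 ≡ 36^2 = 1296 ≡ 183 (mod 371)
6^8 ≡ 183^2 = 33489 ≡ 99 (mod 371)
6^16 ≡ 99^2 = 9801 ≡ 155 (mod 371)
6^32 ≡ 155^2 = 24025 ≡ 281 (mod 371)
6^64 ≡ 281^2 = 78961 ≡ 309 (mod 371)
6^128 ≡ 309^2 = 95481 ≡ 134 (mod 371)
185 = 128 + 32 + 16 + 8 + 1 in binary powers of 2.
So 6^185 ≡ 134 · 281 · 155 · 99 · 6 ≡ 216 (mod 371).
Squaring chain: 216; never reaches −1, so base 6 is a Miller–Rabin witness that 371 is composite.

216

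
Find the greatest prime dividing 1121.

59

1121 = 19 · 59
59 is prime.
So 1121 = 19 · 59; the largest prime factor is 59.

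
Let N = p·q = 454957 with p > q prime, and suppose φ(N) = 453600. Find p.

φ(n) = (p−1)(q−1) = n − (p+q) + 1, so p + q = 454957 − 453600 + 1 = 1358.
p and q are the roots of t² − 1358t + 454957 = 0.
Discriminant: 1358² − 4·454957 = 1844164 − 1819828 = 24336; √24336 = 156.
q = (1358 − 156)/2 = 601, p = (1358 + 156)/2 = 757.
Check: 601 · 757 = 454957.

757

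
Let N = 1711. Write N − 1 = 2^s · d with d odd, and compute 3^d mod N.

606

1711 − 1 = 1710 = 2^1 · 855, so d = 855.
3^1 ≡ 3 (mod 1711)
3^2 ≡ 3^2 = 9 ≡ 9 (mod 1711)
3^4 ≡ 9^2 = 81 ≡ 81 (mod 1711)
3^8 ≡ 81^2 = 6561 ≡ 1428 (mod 1711)
3^16 ≡ 1428^2 = 2039184 ≡ 1383 (mod 1711)
3^32 ≡ 1383^2 = 1912689 ≡ 1502 (mod 1711)
3^64 ≡ 1502^2 = 2256004 ≡ 906 (mod 1711)
3^128 ≡ 906^2 = 820836 ≡ 1267 (mod 1711)
3^256 ≡ 1267^2 = 1605289 ≡ 371 (mod 1711)
3^512 ≡ 371^2 = 137641 ≡ 761 (mod 1711)
855 = 512 + 256 + 64 + 16 + 4 + 2 + 1 in binary powers of 2.
So 3^855 ≡ 761 · 371 · 906 · 1383 · 81 · 9 · 3 ≡ 606 (mod 1711).
Squaring chain: 606; never reaches −1, so base 3 is a Miller–Rabin witness that 1711 is composite.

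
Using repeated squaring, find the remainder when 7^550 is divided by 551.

7^1 ≡ 7 (mod 551)
7^2 ≡ 7^2 = 49 ≡ 49 (mod 551)
7^4 ≡ 49^2 = 2401 ≡ 197 (mod 551)
7^8 ≡ 197^2 = 38809 ≡ 239 (mod 551)
7^16 ≡ 239^2 = 57121 ≡ 368 (mod 551)
7^32 ≡ 368^2 = 135424 ≡ 429 (mod 551)
7^64 ≡ 429^2 = 184041 ≡ 7 (mod 551)
7^128 ≡ 7^2 = 49 ≡ 49 (mod 551)
7^256 ≡ 49^2 = 2401 ≡ 197 (mod 551)
7^512 ≡ 197^2 = 38809 ≡ 239 (mod 551)
550 = 512 + 32 + 4 + 2 in binary powers of 2.
So 7^550 ≡ 239 · 429 · 197 · 49 ≡ 197 (mod 551).
Since 197 ≠ 1, base 7 is a Fermat witness: 551 is composite.

197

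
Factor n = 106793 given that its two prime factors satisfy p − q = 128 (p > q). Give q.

Since p = q + 128, we have 106793 = q(q + 128), so q² + 128q − 106793 = 0.
Discriminant: 128² + 4·106793 = 16384 + 427172 = 443556; √443556 = 666.
q = (−128 + 666)/2 = 269, and p = q + 128 = 397.
Check: 269 · 397 = 106793.

269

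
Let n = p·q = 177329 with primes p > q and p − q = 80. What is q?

383

Since p = q + 80, we have 177329 = q(q + 80), so q² + 80q − 177329 = 0.
Discriminant: 80² + 4·177329 = 6400 + 709316 = 715716; √715716 = 846.
q = (−80 + 846)/2 = 383, and p = q + 80 = 463.
Check: 383 · 463 = 177329.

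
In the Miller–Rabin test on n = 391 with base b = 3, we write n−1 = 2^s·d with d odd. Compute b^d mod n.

282

391 − 1 = 390 = 2^1 · 195, so d = 195.
3^1 ≡ 3 (mod 391)
3^2 ≡ 3^2 = 9 ≡ 9 (mod 391)
3^4 ≡ 9^2 = 81 ≡ 81 (mod 391)
3^8 ≡ 81^2 = 6561 ≡ 305 (mod 391)
3^16 ≡ 305^2 = 93025 ≡ 358 (mod 391)
3^32 ≡ 358^2 = 128164 ≡ 307 (mod 391)
3^64 ≡ 307^2 = 94249 ≡ 18 (mod 391)
3^128 ≡ 18^2 = 324 ≡ 324 (mod 391)
195 = 128 + 64 + 2 + 1 in binary powers of 2.
So 3^195 ≡ 324 · 18 · 9 · 3 ≡ 282 (mod 391).
Squaring chain: 282; never reaches −1, so base 3 is a Miller–Rabin witness that 391 is composite.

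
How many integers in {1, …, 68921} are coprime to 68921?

Factor: 68921 = 41^3.
φ(68921) = 41^2·(41−1) = 67240.

67240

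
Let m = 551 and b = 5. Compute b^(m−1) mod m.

480

5^1 ≡ 5 (mod 551)
5^2 ≡ 5^2 = 25 ≡ 25 (mod 551)
5^4 ≡ 25^2 = 625 ≡ 74 (mod 551)
5^8 ≡ 74^2 = 5476 ≡ 517 (mod 551)
5^16 ≡ 517^2 = 267289 ≡ 54 (mod 551)
5^32 ≡ 54^2 = 2916 ≡ 161 (mod 551)
5^64 ≡ 161^2 = 25921 ≡ 24 (mod 551)
5^128 ≡ 24^2 = 576 ≡ 25 (mod 551)
5^256 ≡ 25^2 = 625 ≡ 74 (mod 551)
5^512 ≡ 74^2 = 5476 ≡ 517 (mod 551)
550 = 512 + 32 + 4 + 2 in binary powers of 2.
So 5^550 ≡ 517 · 161 · 74 · 25 ≡ 480 (mod 551).
Since 480 ≠ 1, base 5 is a Fermat witness: 551 is composite.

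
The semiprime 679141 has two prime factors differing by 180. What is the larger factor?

919

Since p = q + 180, we have 679141 = q(q + 180), so q² + 180q − 679141 = 0.
Discriminant: 180² + 4·679141 = 32400 + 2716564 = 2748964; √2748964 = 1658.
q = (−180 + 1658)/2 = 739, and p = q + 180 = 919.
Check: 739 · 919 = 679141.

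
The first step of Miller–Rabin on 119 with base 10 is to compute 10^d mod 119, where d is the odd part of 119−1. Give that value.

119 − 1 = 118 = 2^1 · 59, so d = 59.
10^1 ≡ 10 (mod 119)
10^2 ≡ 10^2 = 100 ≡ 100 (mod 119)
10^4 ≡ 100^2 = 10000 ≡ 4 (mod 119)
10^8 ≡ 4^2 = 16 ≡ 16 (mod 119)
10^16 ≡ 16^2 = 256 ≡ 18 (mod 119)
10^32 ≡ 18^2 = 324 ≡ 86 (mod 119)
59 = 32 + 16 + 8 + 2 + 1 in binary powers of 2.
So 10^59 ≡ 86 · 18 · 16 · 100 · 10 ≡ 54 (mod 119).
Squaring chain: 54; never reaches −1, so base 10 is a Miller–Rabin witness that 119 is composite.

54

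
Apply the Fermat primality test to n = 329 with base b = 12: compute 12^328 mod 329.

121

12^1 ≡ 12 (mod 329)
12^2 ≡ 12^2 = 144 ≡ 144 (mod 329)
12^4 ≡ 144^2 = 20736 ≡ 9 (mod 329)
12^8 ≡ 9^2 = 81 ≡ 81 (mod 329)
12^16 ≡ 81^2 = 6561 ≡ 310 (mod 329)
12^32 ≡ 310^2 = 96100 ≡ 32 (mod 329)
12^64 ≡ 32^2 = 1024 ≡ 37 (mod 329)
12^128 ≡ 37^2 = 1369 ≡ 53 (mod 329)
12^256 ≡ 53^2 = 2809 ≡ 177 (mod 329)
328 = 256 + 64 + 8 in binary powers of 2.
So 12^328 ≡ 177 · 37 · 81 ≡ 121 (mod 329).
Since 121 ≠ 1, base 12 is a Fermat witness: 329 is composite.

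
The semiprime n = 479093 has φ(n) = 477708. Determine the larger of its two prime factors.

727

φ(n) = (p−1)(q−1) = n − (p+q) + 1, so p + q = 479093 − 477708 + 1 = 1386.
p and q are the roots of t² − 1386t + 479093 = 0.
Discriminant: 1386² − 4·479093 = 1920996 − 1916372 = 4624; √4624 = 68.
q = (1386 − 68)/2 = 659, p = (1386 + 68)/2 = 727.
Check: 659 · 727 = 479093.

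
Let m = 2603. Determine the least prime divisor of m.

2603 is odd.
Digit sum 11, not divisible by 3.
Ends in 3: not divisible by 5.
7: 2603 = 7·371 + 6
11: 2603 = 11·236 + 7
13: 2603 = 13·200 + 3
17: 2603 = 17·153 + 2
19: 2603 = 19·137

19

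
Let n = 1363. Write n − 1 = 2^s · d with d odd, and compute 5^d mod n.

584

1363 − 1 = 1362 = 2^1 · 681, so d = 681.
5^1 ≡ 5 (mod 1363)
5^2 ≡ 5^2 = 25 ≡ 25 (mod 1363)
5^4 ≡ 25^2 = 625 ≡ 625 (mod 1363)
5^8 ≡ 625^2 = 390625 ≡ 807 (mod 1363)
5^16 ≡ 807^2 = 651249 ≡ 1098 (mod 1363)
5^32 ≡ 1098^2 = 1205604 ≡ 712 (mod 1363)
5^64 ≡ 712^2 = 506944 ≡ 1271 (mod 1363)
5^128 ≡ 1271^2 = 1615441 ≡ 286 (mod 1363)
5^256 ≡ 286^2 = 81796 ≡ 16 (mod 1363)
5^512 ≡ 16^2 = 256 ≡ 256 (mod 1363)
681 = 512 + 128 + 32 + 8 + 1 in binary powers of 2.
So 5^681 ≡ 256 · 286 · 712 · 807 · 5 ≡ 584 (mod 1363).
Squaring chain: 584; never reaches −1, so base 5 is a Miller–Rabin witness that 1363 is composite.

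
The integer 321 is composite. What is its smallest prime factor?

3

321 is odd.
Digit sum 6, divisible by 3.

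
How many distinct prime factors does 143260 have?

5

143260 = 2^2 · 35815
35815 = 5 · 7163
7163 = 13 · 551
551 = 19 · 29
143260 = 2^2 · 5 · 13 · 19 · 29, which has 5 distinct prime factors.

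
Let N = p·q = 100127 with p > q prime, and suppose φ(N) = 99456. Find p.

φ(n) = (p−1)(q−1) = n − (p+q) + 1, so p + q = 100127 − 99456 + 1 = 672.
p and q are the roots of t² − 672t + 100127 = 0.
Discriminant: 672² − 4·100127 = 451584 − 400508 = 51076; √51076 = 226.
q = (672 − 226)/2 = 223, p = (672 + 226)/2 = 449.
Check: 223 · 449 = 100127.

449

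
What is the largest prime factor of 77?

11

77 = 7 · 11
11 is prime.
So 77 = 7 · 11; the largest prime factor is 11.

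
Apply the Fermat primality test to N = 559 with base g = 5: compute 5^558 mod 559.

5^1 ≡ 5 (mod 559)
5^2 ≡ 5^2 = 25 ≡ 25 (mod 559)
5^4 ≡ 25^2 = 625 ≡ 66 (mod 559)
5^8 ≡ 66^2 = 4356 ≡ 443 (mod 559)
5^16 ≡ 443^2 = 196249 ≡ 40 (mod 559)
5^32 ≡ 40^2 = 1600 ≡ 482 (mod 559)
5^64 ≡ 482^2 = 232324 ≡ 339 (mod 559)
5^128 ≡ 339^2 = 114921 ≡ 326 (mod 559)
5^256 ≡ 326^2 = 106276 ≡ 66 (mod 559)
5^512 ≡ 66^2 = 4356 ≡ 443 (mod 559)
558 = 512 + 32 + 8 + 4 + 2 in binary powers of 2.
So 5^558 ≡ 443 · 482 · 443 · 66 · 25 ≡ 428 (mod 559).
Since 428 ≠ 1, base 5 is a Fermat witness: 559 is composite.

428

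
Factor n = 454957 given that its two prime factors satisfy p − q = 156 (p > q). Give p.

Since p = q + 156, we have 454957 = q(q + 156), so q² + 156q − 454957 = 0.
Discriminant: 156² + 4·454957 = 24336 + 1819828 = 1844164; √1844164 = 1358.
q = (−156 + 1358)/2 = 601, and p = q + 156 = 757.
Check: 601 · 757 = 454957.

757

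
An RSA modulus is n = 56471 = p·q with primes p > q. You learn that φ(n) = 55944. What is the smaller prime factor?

149

φ(n) = (p−1)(q−1) = n − (p+q) + 1, so p + q = 56471 − 55944 + 1 = 528.
p and q are the roots of t² − 528t + 56471 = 0.
Discriminant: 528² − 4·56471 = 278784 − 225884 = 52900; √52900 = 230.
q = (528 − 230)/2 = 149, p = (528 + 230)/2 = 379.
Check: 149 · 379 = 56471.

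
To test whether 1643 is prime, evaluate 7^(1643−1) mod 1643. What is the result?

7^1 ≡ 7 (mod 1643)
7^2 ≡ 7^2 = 49 ≡ 49 (mod 1643)
7^4 ≡ 49^2 = 2401 ≡ 758 (mod 1643)
7^8 ≡ 758^2 = 574564 ≡ 1157 (mod 1643)
7^16 ≡ 1157^2 = 1338649 ≡ 1247 (mod 1643)
7^32 ≡ 1247^2 = 1555009 ≡ 731 (mod 1643)
7^64 ≡ 731^2 = 534361 ≡ 386 (mod 1643)
7^128 ≡ 386^2 = 148996 ≡ 1126 (mod 1643)
7^256 ≡ 1126^2 = 1267876 ≡ 1123 (mod 1643)
7^512 ≡ 1123^2 = 1261129 ≡ 948 (mod 1643)
7^1024 ≡ 948^2 = 898704 ≡ 1626 (mod 1643)
1642 = 1024 + 512 + 64 + 32 + 8 + 2 in binary powers of 2.
So 7^1642 ≡ 1626 · 948 · 386 · 731 · 1157 · 49 ≡ 493 (mod 1643).
Since 493 ≠ 1, base 7 is a Fermat witness: 1643 is composite.

493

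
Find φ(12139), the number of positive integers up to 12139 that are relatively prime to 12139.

11880

Factor: 12139 = 61 · 199.
φ(12139) = (61−1) · (199−1) = 60 · 198 = 11880.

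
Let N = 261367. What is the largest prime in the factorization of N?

83

261367 = 47 · 5561
5561 = 67 · 83
83 is prime.
So 261367 = 47 · 67 · 83; the largest prime factor is 83.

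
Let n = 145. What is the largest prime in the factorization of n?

145 = 5 · 29
29 is prime.
So 145 = 5 · 29; the largest prime factor is 29.

29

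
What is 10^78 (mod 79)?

1

10^1 ≡ 10 (mod 79)
10^2 ≡ 10^2 = 100 ≡ 21 (mod 79)
10^4 ≡ 21^2 = 441 ≡ 46 (mod 79)
10^8 ≡ 46^2 = 2116 ≡ 62 (mod 79)
10^16 ≡ 62^2 = 3844 ≡ 52 (mod 79)
10^32 ≡ 52^2 = 2704 ≡ 18 (mod 79)
10^64 ≡ 18^2 = 324 ≡ 8 (mod 79)
78 = 64 + 8 + 4 + 2 in binary powers of 2.
So 10^78 ≡ 8 · 62 · 46 · 21 ≡ 1 (mod 79).
Since the result is 1, base 10 gives no evidence that 79 is composite.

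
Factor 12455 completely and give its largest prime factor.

53

12455 = 5 · 2491
2491 = 47 · 53
53 is prime.
So 12455 = 5 · 47 · 53; the largest prime factor is 53.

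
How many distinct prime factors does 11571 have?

4

11571 = 3 · 3857
3857 = 7 · 551
551 = 19 · 29
11571 = 3 · 7 · 19 · 29, which has 4 distinct prime factors.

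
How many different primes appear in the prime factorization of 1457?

1457 = 31 · 47
1457 = 31 · 47, which has 2 distinct prime factors.

2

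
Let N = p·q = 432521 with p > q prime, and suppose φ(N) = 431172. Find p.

827

φ(n) = (p−1)(q−1) = n − (p+q) + 1, so p + q = 432521 − 431172 + 1 = 1350.
p and q are the roots of t² − 1350t + 432521 = 0.
Discriminant: 1350² − 4·432521 = 1822500 − 1730084 = 92416; √92416 = 304.
q = (1350 − 304)/2 = 523, p = (1350 + 304)/2 = 827.
Check: 523 · 827 = 432521.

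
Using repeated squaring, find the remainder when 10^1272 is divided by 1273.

349

10^1 ≡ 10 (mod 1273)
10^2 ≡ 10^2 = 100 ≡ 100 (mod 1273)
10^4 ≡ 100^2 = 10000 ≡ 1089 (mod 1273)
10^8 ≡ 1089^2 = 1185921 ≡ 758 (mod 1273)
10^16 ≡ 758^2 = 574564 ≡ 441 (mod 1273)
10^32 ≡ 441^2 = 194481 ≡ 985 (mod 1273)
10^64 ≡ 985^2 = 970225 ≡ 199 (mod 1273)
10^128 ≡ 199^2 = 39601 ≡ 138 (mod 1273)
10^256 ≡ 138^2 = 19044 ≡ 1222 (mod 1273)
10^512 ≡ 1222^2 = 1493284 ≡ 55 (mod 1273)
10^1024 ≡ 55^2 = 3025 ≡ 479 (mod 1273)
1272 = 1024 + 128 + 64 + 32 + 16 + 8 in binary powers of 2.
So 10^1272 ≡ 479 · 138 · 199 · 985 · 441 · 758 ≡ 349 (mod 1273).
Since 349 ≠ 1, base 10 is a Fermat witness: 1273 is composite.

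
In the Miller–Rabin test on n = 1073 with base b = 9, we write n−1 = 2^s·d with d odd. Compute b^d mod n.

1073 − 1 = 1072 = 2^4 · 67, so d = 67.
9^1 ≡ 9 (mod 1073)
9^2 ≡ 9^2 = 81 ≡ 81 (mod 1073)
9^4 ≡ 81^2 = 6561 ≡ 123 (mod 1073)
9^8 ≡ 123^2 = 15129 ≡ 107 (mod 1073)
9^16 ≡ 107^2 = 11449 ≡ 719 (mod 1073)
9^32 ≡ 719^2 = 516961 ≡ 848 (mod 1073)
9^64 ≡ 848^2 = 719104 ≡ 194 (mod 1073)
67 = 64 + 2 + 1 in binary powers of 2.
So 9^67 ≡ 194 · 81 · 9 ≡ 863 (mod 1073).
Squaring chain: 863 → 107 → 719 → 848; never reaches −1, so base 9 is a Miller–Rabin witness that 1073 is composite.

863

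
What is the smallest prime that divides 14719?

41

14719 is odd.
Digit sum 22, not divisible by 3.
Ends in 9: not divisible by 5.
7: 14719 = 7·2102 + 5
11: 14719 = 11·1338 + 1
13: 14719 = 13·1132 + 3
17: 14719 = 17·865 + 14
19: 14719 = 19·774 + 13
23: 14719 = 23·639 + 22
29: 14719 = 29·507 + 16
31: 14719 = 31·474 + 25
37: 14719 = 37·397 + 30
41: 14719 = 41·359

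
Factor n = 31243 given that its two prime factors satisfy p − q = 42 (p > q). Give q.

Since p = q + 42, we have 31243 = q(q + 42), so q² + 42q − 31243 = 0.
Discriminant: 42² + 4·31243 = 1764 + 124972 = 126736; √126736 = 356.
q = (−42 + 356)/2 = 157, and p = q + 42 = 199.
Check: 157 · 199 = 31243.

157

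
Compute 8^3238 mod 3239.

640

8^1 ≡ 8 (mod 3239)
8^2 ≡ 8^2 = 64 ≡ 64 (mod 3239)
8^4 ≡ 64^2 = 4096 ≡ 857 (mod 3239)
8^8 ≡ 857^2 = 734449 ≡ 2435 (mod 3239)
8^16 ≡ 2435^2 = 5929225 ≡ 1855 (mod 3239)
8^32 ≡ 1855^2 = 3441025 ≡ 1207 (mod 3239)
8^64 ≡ 1207^2 = 1456849 ≡ 2538 (mod 3239)
8^128 ≡ 2538^2 = 6441444 ≡ 2312 (mod 3239)
8^256 ≡ 2312^2 = 5345344 ≡ 994 (mod 3239)
8^512 ≡ 994^2 = 988036 ≡ 141 (mod 3239)
8^1024 ≡ 141^2 = 19881 ≡ 447 (mod 3239)
8^2048 ≡ 447^2 = 199809 ≡ 2230 (mod 3239)
3238 = 2048 + 1024 + 128 + 32 + 4 + 2 in binary powers of 2.
So 8^3238 ≡ 2230 · 447 · 2312 · 1207 · 857 · 64 ≡ 640 (mod 3239).
Since 640 ≠ 1, base 8 is a Fermat witness: 3239 is composite.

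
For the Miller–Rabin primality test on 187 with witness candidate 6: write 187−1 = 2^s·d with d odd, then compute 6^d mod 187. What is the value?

187 − 1 = 186 = 2^1 · 93, so d = 93.
6^1 ≡ 6 (mod 187)
6^2 ≡ 6^2 = 36 ≡ 36 (mod 187)
6^4 ≡ 36^2 = 1296 ≡ 174 (mod 187)
6^8 ≡ 174^2 = 30276 ≡ 169 (mod 187)
6^16 ≡ 169^2 = 28561 ≡ 137 (mod 187)
6^32 ≡ 137^2 = 18769 ≡ 69 (mod 187)
6^64 ≡ 69^2 = 4761 ≡ 86 (mod 187)
93 = 64 + 16 + 8 + 4 + 1 in binary powers of 2.
So 6^93 ≡ 86 · 137 · 169 · 174 · 6 ≡ 95 (mod 187).
Squaring chain: 95; never reaches −1, so base 6 is a Miller–Rabin witness that 187 is composite.

95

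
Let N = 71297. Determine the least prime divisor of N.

83

71297 is odd.
Digit sum 26, not divisible by 3.
Ends in 7: not divisible by 5.
7: 71297 = 7·10185 + 2
11: 71297 = 11·6481 + 6
13: 71297 = 13·5484 + 5
17: 71297 = 17·4193 + 16
19: 71297 = 19·3752 + 9
23: 71297 = 23·3099 + 20
29: 71297 = 29·2458 + 15
31: 71297 = 31·2299 + 28
37: 71297 = 37·1926 + 35
41: 71297 = 41·1738 + 39
43: 71297 = 43·1658 + 3
47: 71297 = 47·1516 + 45
53: 71297 = 53·1345 + 12
59: 71297 = 59·1208 + 25
61: 71297 = 61·1168 + 49
67: 71297 = 67·1064 + 9
71: 71297 = 71·1004 + 13
73: 71297 = 73·976 + 49
79: 71297 = 79·902 + 39
83: 71297 = 83·859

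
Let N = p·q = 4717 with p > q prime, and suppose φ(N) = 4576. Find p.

φ(n) = (p−1)(q−1) = n − (p+q) + 1, so p + q = 4717 − 4576 + 1 = 142.
p and q are the roots of t² − 142t + 4717 = 0.
Discriminant: 142² − 4·4717 = 20164 − 18868 = 1296; √1296 = 36.
q = (142 − 36)/2 = 53, p = (142 + 36)/2 = 89.
Check: 53 · 89 = 4717.

89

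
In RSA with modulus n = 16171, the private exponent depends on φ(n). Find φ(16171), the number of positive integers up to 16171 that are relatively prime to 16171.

Factor: 16171 = 103 · 157.
φ(16171) = (103−1) · (157−1) = 102 · 156 = 15912.

15912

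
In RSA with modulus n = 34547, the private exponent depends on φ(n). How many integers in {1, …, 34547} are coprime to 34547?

Factor: 34547 = 179 · 193.
φ(34547) = (179−1) · (193−1) = 178 · 192 = 34176.

34176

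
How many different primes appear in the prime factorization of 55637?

55637 = 23 · 2419
2419 = 41 · 59
55637 = 23 · 41 · 59, which has 3 distinct prime factors.

3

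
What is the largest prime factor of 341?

341 = 11 · 31
31 is prime.
So 341 = 11 · 31; the largest prime factor is 31.

31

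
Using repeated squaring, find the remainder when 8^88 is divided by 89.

1

8^1 ≡ 8 (mod 89)
8^2 ≡ 8^2 = 64 ≡ 64 (mod 89)
8^4 ≡ 64^2 = 4096 ≡ 2 (mod 89)
8^8 ≡ 2^2 = 4 ≡ 4 (mod 89)
8^16 ≡ 4^2 = 16 ≡ 16 (mod 89)
8^32 ≡ 16^2 = 256 ≡ 78 (mod 89)
8^64 ≡ 78^2 = 6084 ≡ 32 (mod 89)
88 = 64 + 16 + 8 in binary powers of 2.
So 8^88 ≡ 32 · 16 · 4 ≡ 1 (mod 89).
Since the result is 1, base 8 gives no evidence that 89 is composite.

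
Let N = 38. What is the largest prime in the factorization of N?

19

38 = 2 · 19
19 is prime.
So 38 = 2 · 19; the largest prime factor is 19.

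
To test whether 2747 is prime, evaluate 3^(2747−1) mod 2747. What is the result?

91

3^1 ≡ 3 (mod 2747)
3^2 ≡ 3^2 = 9 ≡ 9 (mod 2747)
3^4 ≡ 9^2 = 81 ≡ 81 (mod 2747)
3^8 ≡ 81^2 = 6561 ≡ 1067 (mod 2747)
3^16 ≡ 1067^2 = 1138489 ≡ 1231 (mod 2747)
3^32 ≡ 1231^2 = 1515361 ≡ 1764 (mod 2747)
3^64 ≡ 1764^2 = 3111696 ≡ 2092 (mod 2747)
3^128 ≡ 2092^2 = 4376464 ≡ 493 (mod 2747)
3^256 ≡ 493^2 = 243049 ≡ 1313 (mod 2747)
3^512 ≡ 1313^2 = 1723969 ≡ 1600 (mod 2747)
3^1024 ≡ 1600^2 = 2560000 ≡ 2543 (mod 2747)
3^2048 ≡ 2543^2 = 6466849 ≡ 411 (mod 2747)
2746 = 2048 + 512 + 128 + 32 + 16 + 8 + 2 in binary powers of 2.
So 3^2746 ≡ 411 · 1600 · 493 · 1764 · 1231 · 1067 · 9 ≡ 91 (mod 2747).
Since 91 ≠ 1, base 3 is a Fermat witness: 2747 is composite.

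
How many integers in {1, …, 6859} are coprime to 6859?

Factor: 6859 = 19^3.
φ(6859) = 19^2·(19−1) = 6498.

6498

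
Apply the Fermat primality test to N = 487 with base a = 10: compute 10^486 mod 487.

1

10^1 ≡ 10 (mod 487)
10^2 ≡ 10^2 = 100 ≡ 100 (mod 487)
10^4 ≡ 100^2 = 10000 ≡ 260 (mod 487)
10^8 ≡ 260^2 = 67600 ≡ 394 (mod 487)
10^16 ≡ 394^2 = 155236 ≡ 370 (mod 487)
10^32 ≡ 370^2 = 136900 ≡ 53 (mod 487)
10^64 ≡ 53^2 = 2809 ≡ 374 (mod 487)
10^128 ≡ 374^2 = 139876 ≡ 107 (mod 487)
10^256 ≡ 107^2 = 11449 ≡ 248 (mod 487)
486 = 256 + 128 + 64 + 32 + 4 + 2 in binary powers of 2.
So 10^486 ≡ 248 · 107 · 374 · 53 · 260 · 100 ≡ 1 (mod 487).
Since the result is 1, base 10 gives no evidence that 487 is composite.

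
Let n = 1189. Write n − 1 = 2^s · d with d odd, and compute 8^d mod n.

39

1189 − 1 = 1188 = 2^2 · 297, so d = 297.
8^1 ≡ 8 (mod 1189)
8^2 ≡ 8^2 = 64 ≡ 64 (mod 1189)
8^4 ≡ 64^2 = 4096 ≡ 529 (mod 1189)
8^8 ≡ 529^2 = 279841 ≡ 426 (mod 1189)
8^16 ≡ 426^2 = 181476 ≡ 748 (mod 1189)
8^32 ≡ 748^2 = 559504 ≡ 674 (mod 1189)
8^64 ≡ 674^2 = 454276 ≡ 78 (mod 1189)
8^128 ≡ 78^2 = 6084 ≡ 139 (mod 1189)
8^256 ≡ 139^2 = 19321 ≡ 297 (mod 1189)
297 = 256 + 32 + 8 + 1 in binary powers of 2.
So 8^297 ≡ 297 · 674 · 426 · 8 ≡ 39 (mod 1189).
Squaring chain: 39 → 332; never reaches −1, so base 8 is a Miller–Rabin witness that 1189 is composite.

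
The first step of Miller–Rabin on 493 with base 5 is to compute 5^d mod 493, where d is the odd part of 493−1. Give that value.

419

493 − 1 = 492 = 2^2 · 123, so d = 123.
5^1 ≡ 5 (mod 493)
5^2 ≡ 5^2 = 25 ≡ 25 (mod 493)
5^4 ≡ 25^2 = 625 ≡ 132 (mod 493)
5^8 ≡ 132^2 = 17424 ≡ 169 (mod 493)
5^16 ≡ 169^2 = 28561 ≡ 460 (mod 493)
5^32 ≡ 460^2 = 211600 ≡ 103 (mod 493)
5^64 ≡ 103^2 = 10609 ≡ 256 (mod 493)
123 = 64 + 32 + 16 + 8 + 2 + 1 in binary powers of 2.
So 5^123 ≡ 256 · 103 · 460 · 169 · 25 · 5 ≡ 419 (mod 493).
Squaring chain: 419 → 53; never reaches −1, so base 5 is a Miller–Rabin witness that 493 is composite.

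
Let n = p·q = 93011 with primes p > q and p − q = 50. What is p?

331

Since p = q + 50, we have 93011 = q(q + 50), so q² + 50q − 93011 = 0.
Discriminant: 50² + 4·93011 = 2500 + 372044 = 374544; √374544 = 612.
q = (−50 + 612)/2 = 281, and p = q + 50 = 331.
Check: 281 · 331 = 93011.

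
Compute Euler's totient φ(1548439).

1505280

Factor: 1548439 = 71 · 113 · 193.
φ(1548439) = (71−1) · (113−1) · (193−1) = 70 · 112 · 192 = 1505280.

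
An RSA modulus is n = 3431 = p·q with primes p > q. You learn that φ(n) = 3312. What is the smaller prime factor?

φ(n) = (p−1)(q−1) = n − (p+q) + 1, so p + q = 3431 − 3312 + 1 = 120.
p and q are the roots of t² − 120t + 3431 = 0.
Discriminant: 120² − 4·3431 = 14400 − 13724 = 676; √676 = 26.
q = (120 − 26)/2 = 47, p = (120 + 26)/2 = 73.
Check: 47 · 73 = 3431.

47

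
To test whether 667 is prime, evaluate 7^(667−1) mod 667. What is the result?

326

7^1 ≡ 7 (mod 667)
7^2 ≡ 7^2 = 49 ≡ 49 (mod 667)
7^4 ≡ 49^2 = 2401 ≡ 400 (mod 667)
7^8 ≡ 400^2 = 160000 ≡ 587 (mod 667)
7^16 ≡ 587^2 = 344569 ≡ 397 (mod 667)
7^32 ≡ 397^2 = 157609 ≡ 197 (mod 667)
7^64 ≡ 197^2 = 38809 ≡ 123 (mod 667)
7^128 ≡ 123^2 = 15129 ≡ 455 (mod 667)
7^256 ≡ 455^2 = 207025 ≡ 255 (mod 667)
7^512 ≡ 255^2 = 65025 ≡ 326 (mod 667)
666 = 512 + 128 + 16 + 8 + 2 in binary powers of 2.
So 7^666 ≡ 326 · 455 · 397 · 587 · 49 ≡ 326 (mod 667).
Since 326 ≠ 1, base 7 is a Fermat witness: 667 is composite.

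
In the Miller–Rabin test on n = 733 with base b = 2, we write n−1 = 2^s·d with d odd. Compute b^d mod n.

733 − 1 = 732 = 2^2 · 183, so d = 183.
2^1 ≡ 2 (mod 733)
2^2 ≡ 2^2 = 4 ≡ 4 (mod 733)
2^4 ≡ 4^2 = 16 ≡ 16 (mod 733)
2^8 ≡ 16^2 = 256 ≡ 256 (mod 733)
2^16 ≡ 256^2 = 65536 ≡ 299 (mod 733)
2^32 ≡ 299^2 = 89401 ≡ 708 (mod 733)
2^64 ≡ 708^2 = 501264 ≡ 625 (mod 733)
2^128 ≡ 625^2 = 390625 ≡ 669 (mod 733)
183 = 128 + 32 + 16 + 4 + 2 + 1 in binary powers of 2.
So 2^183 ≡ 669 · 708 · 299 · 16 · 4 · 2 ≡ 380 (mod 733).
Squaring chain: 380 → 732; reaches −1, so base 2 does not prove 733 composite.

380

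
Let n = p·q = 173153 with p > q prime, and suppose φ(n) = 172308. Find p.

φ(n) = (p−1)(q−1) = n − (p+q) + 1, so p + q = 173153 − 172308 + 1 = 846.
p and q are the roots of t² − 846t + 173153 = 0.
Discriminant: 846² − 4·173153 = 715716 − 692612 = 23104; √23104 = 152.
q = (846 − 152)/2 = 347, p = (846 + 152)/2 = 499.
Check: 347 · 499 = 173153.

499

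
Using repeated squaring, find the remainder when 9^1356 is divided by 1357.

9^1 ≡ 9 (mod 1357)
9^2 ≡ 9^2 = 81 ≡ 81 (mod 1357)
9^4 ≡ 81^2 = 6561 ≡ 1133 (mod 1357)
9^8 ≡ 1133^2 = 1283689 ≡ 1324 (mod 1357)
9^16 ≡ 1324^2 = 1752976 ≡ 1089 (mod 1357)
9^32 ≡ 1089^2 = 1185921 ≡ 1260 (mod 1357)
9^64 ≡ 1260^2 = 1587600 ≡ 1267 (mod 1357)
9^128 ≡ 1267^2 = 1605289 ≡ 1315 (mod 1357)
9^256 ≡ 1315^2 = 1729225 ≡ 407 (mod 1357)
9^512 ≡ 407^2 = 165649 ≡ 95 (mod 1357)
9^1024 ≡ 95^2 = 9025 ≡ 883 (mod 1357)
1356 = 1024 + 256 + 64 + 8 + 4 in binary powers of 2.
So 9^1356 ≡ 883 · 407 · 1267 · 1324 · 1133 ≡ 1051 (mod 1357).
Since 1051 ≠ 1, base 9 is a Fermat witness: 1357 is composite.

1051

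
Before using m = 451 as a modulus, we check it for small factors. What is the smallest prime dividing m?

451 is odd.
Digit sum 10, not divisible by 3.
Ends in 1: not divisible by 5.
7: 451 = 7·64 + 3
11: 451 = 11·41

11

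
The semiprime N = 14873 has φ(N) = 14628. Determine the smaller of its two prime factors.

φ(n) = (p−1)(q−1) = n − (p+q) + 1, so p + q = 14873 − 14628 + 1 = 246.
p and q are the roots of t² − 246t + 14873 = 0.
Discriminant: 246² − 4·14873 = 60516 − 59492 = 1024; √1024 = 32.
q = (246 − 32)/2 = 107, p = (246 + 32)/2 = 139.
Check: 107 · 139 = 14873.

107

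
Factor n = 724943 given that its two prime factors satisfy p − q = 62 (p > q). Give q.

Since p = q + 62, we have 724943 = q(q + 62), so q² + 62q − 724943 = 0.
Discriminant: 62² + 4·724943 = 3844 + 2899772 = 2903616; √2903616 = 1704.
q = (−62 + 1704)/2 = 821, and p = q + 62 = 883.
Check: 821 · 883 = 724943.

821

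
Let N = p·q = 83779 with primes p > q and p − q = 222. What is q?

Since p = q + 222, we have 83779 = q(q + 222), so q² + 222q − 83779 = 0.
Discriminant: 222² + 4·83779 = 49284 + 335116 = 384400; √384400 = 620.
q = (−222 + 620)/2 = 199, and p = q + 222 = 421.
Check: 199 · 421 = 83779.

199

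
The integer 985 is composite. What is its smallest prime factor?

985 is odd.
Digit sum 22, not divisible by 3.
Ends in 5: divisible by 5.

5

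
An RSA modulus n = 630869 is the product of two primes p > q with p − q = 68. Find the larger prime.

Since p = q + 68, we have 630869 = q(q + 68), so q² + 68q − 630869 = 0.
Discriminant: 68² + 4·630869 = 4624 + 2523476 = 2528100; √2528100 = 1590.
q = (−68 + 1590)/2 = 761, and p = q + 68 = 829.
Check: 761 · 829 = 630869.

829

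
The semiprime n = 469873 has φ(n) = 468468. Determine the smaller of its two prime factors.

547

φ(n) = (p−1)(q−1) = n − (p+q) + 1, so p + q = 469873 − 468468 + 1 = 1406.
p and q are the roots of t² − 1406t + 469873 = 0.
Discriminant: 1406² − 4·469873 = 1976836 − 1879492 = 97344; √97344 = 312.
q = (1406 − 312)/2 = 547, p = (1406 + 312)/2 = 859.
Check: 547 · 859 = 469873.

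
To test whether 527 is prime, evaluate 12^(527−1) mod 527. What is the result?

12^1 ≡ 12 (mod 527)
12^2 ≡ 12^2 = 144 ≡ 144 (mod 527)
12^4 ≡ 144^2 = 20736 ≡ 183 (mod 527)
12^8 ≡ 183^2 = 33489 ≡ 288 (mod 527)
12^16 ≡ 288^2 = 82944 ≡ 205 (mod 527)
12^32 ≡ 205^2 = 42025 ≡ 392 (mod 527)
12^64 ≡ 392^2 = 153664 ≡ 307 (mod 527)
12^128 ≡ 307^2 = 94249 ≡ 443 (mod 527)
12^256 ≡ 443^2 = 196249 ≡ 205 (mod 527)
12^512 ≡ 205^2 = 42025 ≡ 392 (mod 527)
526 = 512 + 8 + 4 + 2 in binary powers of 2.
So 12^526 ≡ 392 · 288 · 183 · 144 ≡ 236 (mod 527).
Since 236 ≠ 1, base 12 is a Fermat witness: 527 is composite.

236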